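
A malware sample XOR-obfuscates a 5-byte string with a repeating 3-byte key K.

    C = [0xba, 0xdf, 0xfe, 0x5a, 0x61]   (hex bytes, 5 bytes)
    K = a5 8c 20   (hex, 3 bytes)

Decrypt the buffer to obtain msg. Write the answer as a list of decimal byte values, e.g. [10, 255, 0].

The 3-byte key repeats, so the effective keystream is a5 8c 20 a5 8c.
byte 0: 10111010 XOR 10100101 = 00011111
byte 1: 11011111 XOR 10001100 = 01010011
byte 2: 11111110 XOR 00100000 = 11011110
byte 3: 01011010 XOR 10100101 = 11111111
byte 4: 01100001 XOR 10001100 = 11101101

[31, 83, 222, 255, 237]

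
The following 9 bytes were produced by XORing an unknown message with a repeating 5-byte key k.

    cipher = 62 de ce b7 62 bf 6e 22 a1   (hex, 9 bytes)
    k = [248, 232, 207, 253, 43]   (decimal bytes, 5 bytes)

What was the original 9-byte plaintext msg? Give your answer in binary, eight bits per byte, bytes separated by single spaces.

The 5-byte key repeats, so the effective keystream is f8 e8 cf fd 2b f8 e8 cf fd.
byte 0: 01100010 xor 11111000 = 10011010
byte 1: 11011110 xor 11101000 = 00110110
byte 2: 11001110 xor 11001111 = 00000001
byte 3: 10110111 xor 11111101 = 01001010
byte 4: 01100010 xor 00101011 = 01001001
byte 5: 10111111 xor 11111000 = 01000111
byte 6: 01101110 xor 11101000 = 10000110
byte 7: 00100010 xor 11001111 = 11101101
byte 8: 10100001 xor 11111101 = 01011100

10011010 00110110 00000001 01001010 01001001 01000111 10000110 11101101 01011100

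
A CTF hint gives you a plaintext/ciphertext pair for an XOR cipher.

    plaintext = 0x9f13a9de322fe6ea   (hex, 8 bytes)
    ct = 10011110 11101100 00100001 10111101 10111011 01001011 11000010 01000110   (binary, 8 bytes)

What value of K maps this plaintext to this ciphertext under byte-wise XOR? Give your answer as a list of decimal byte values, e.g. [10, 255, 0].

[1, 255, 136, 99, 137, 100, 36, 172]

Since ct = plaintext ⊕ K, XORing both sides with plaintext gives K = plaintext ⊕ ct.
159 ⊕ 158 =   1
 19 ⊕ 236 = 255
169 ⊕  33 = 136
222 ⊕ 189 =  99
 50 ⊕ 187 = 137
 47 ⊕  75 = 100
230 ⊕ 194 =  36
234 ⊕  70 = 172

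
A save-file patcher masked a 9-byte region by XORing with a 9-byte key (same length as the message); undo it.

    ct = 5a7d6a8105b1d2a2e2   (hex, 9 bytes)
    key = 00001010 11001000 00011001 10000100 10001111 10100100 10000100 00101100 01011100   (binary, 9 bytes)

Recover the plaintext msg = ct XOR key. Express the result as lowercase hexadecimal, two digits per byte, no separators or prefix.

XOR is its own inverse, so applying the key byte-wise gives the result directly.
5a ⊕ 0a = 50
7d ⊕ c8 = b5
6a ⊕ 19 = 73
81 ⊕ 84 = 05
05 ⊕ 8f = 8a
b1 ⊕ a4 = 15
d2 ⊕ 84 = 56
a2 ⊕ 2c = 8e
e2 ⊕ 5c = be

50b573058a15568ebe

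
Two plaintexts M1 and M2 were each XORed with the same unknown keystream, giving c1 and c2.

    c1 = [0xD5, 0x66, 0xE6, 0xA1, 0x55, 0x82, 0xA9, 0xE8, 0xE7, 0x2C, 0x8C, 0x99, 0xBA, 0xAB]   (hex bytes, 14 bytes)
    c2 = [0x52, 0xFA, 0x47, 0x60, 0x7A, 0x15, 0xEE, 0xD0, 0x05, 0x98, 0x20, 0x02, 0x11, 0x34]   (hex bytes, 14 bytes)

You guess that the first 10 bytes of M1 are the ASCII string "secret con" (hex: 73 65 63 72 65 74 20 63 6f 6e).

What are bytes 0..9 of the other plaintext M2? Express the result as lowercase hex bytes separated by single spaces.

f4 f9 c2 b3 4a e3 67 5b 8d da

First, c1 ⊕ c2 = (M1 ⊕ K) ⊕ (M2 ⊕ K) = M1 ⊕ M2, so the key drops out. Then M2 = (M1 ⊕ M2) ⊕ M1 over the first 10 bytes.
byte 0: (d5 ^ 52) ^ 73 = 87 ^ 73 = f4
byte 1: (66 ^ fa) ^ 65 = 9c ^ 65 = f9
byte 2: (e6 ^ 47) ^ 63 = a1 ^ 63 = c2
byte 3: (a1 ^ 60) ^ 72 = c1 ^ 72 = b3
byte 4: (55 ^ 7a) ^ 65 = 2f ^ 65 = 4a
byte 5: (82 ^ 15) ^ 74 = 97 ^ 74 = e3
byte 6: (a9 ^ ee) ^ 20 = 47 ^ 20 = 67
byte 7: (e8 ^ d0) ^ 63 = 38 ^ 63 = 5b
byte 8: (e7 ^ 05) ^ 6f = e2 ^ 6f = 8d
byte 9: (2c ^ 98) ^ 6e = b4 ^ 6e = da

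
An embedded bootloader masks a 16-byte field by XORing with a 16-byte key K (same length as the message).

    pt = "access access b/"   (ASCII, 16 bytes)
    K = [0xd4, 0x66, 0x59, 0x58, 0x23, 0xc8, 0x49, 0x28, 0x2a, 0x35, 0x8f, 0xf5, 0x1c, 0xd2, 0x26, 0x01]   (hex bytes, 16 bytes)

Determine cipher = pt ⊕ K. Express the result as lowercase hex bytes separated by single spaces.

XOR is its own inverse, so applying the key byte-wise gives the result directly.
byte 0:  97 ^ 212 = 181
byte 1:  99 ^ 102 =   5
byte 2:  99 ^  89 =  58
byte 3: 101 ^  88 =  61
byte 4: 115 ^  35 =  80
byte 5: 115 ^ 200 = 187
byte 6:  32 ^  73 = 105
byte 7:  97 ^  40 =  73
byte 8:  99 ^  42 =  73
byte 9:  99 ^  53 =  86
byte 10: 101 ^ 143 = 234
byte 11: 115 ^ 245 = 134
byte 12: 115 ^  28 = 111
byte 13:  32 ^ 210 = 242
byte 14:  98 ^  38 =  68
byte 15:  47 ^   1 =  46

b5 05 3a 3d 50 bb 69 49 49 56 ea 86 6f f2 44 2e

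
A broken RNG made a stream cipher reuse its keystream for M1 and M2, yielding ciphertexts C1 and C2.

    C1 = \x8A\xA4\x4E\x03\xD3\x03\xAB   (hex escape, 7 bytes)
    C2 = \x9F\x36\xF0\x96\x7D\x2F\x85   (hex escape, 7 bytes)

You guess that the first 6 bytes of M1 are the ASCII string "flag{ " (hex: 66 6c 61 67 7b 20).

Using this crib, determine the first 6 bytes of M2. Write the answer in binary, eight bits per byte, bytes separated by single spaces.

01110011 11111110 11011111 11110010 11010101 00001100

First, C1 ⊕ C2 = (M1 ⊕ K) ⊕ (M2 ⊕ K) = M1 ⊕ M2, so the key drops out. Then M2 = (M1 ⊕ M2) ⊕ M1 over the first 6 bytes.
byte 0: (8a ^ 9f) ^ 66 = 15 ^ 66 = 73
byte 1: (a4 ^ 36) ^ 6c = 92 ^ 6c = fe
byte 2: (4e ^ f0) ^ 61 = be ^ 61 = df
byte 3: (03 ^ 96) ^ 67 = 95 ^ 67 = f2
byte 4: (d3 ^ 7d) ^ 7b = ae ^ 7b = d5
byte 5: (03 ^ 2f) ^ 20 = 2c ^ 20 = 0c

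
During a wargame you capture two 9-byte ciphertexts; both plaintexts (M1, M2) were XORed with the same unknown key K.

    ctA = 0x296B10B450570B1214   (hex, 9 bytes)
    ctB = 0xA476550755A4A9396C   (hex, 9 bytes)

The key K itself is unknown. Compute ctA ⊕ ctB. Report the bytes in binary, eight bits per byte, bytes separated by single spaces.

10001101 00011101 01000101 10110011 00000101 11110011 10100010 00101011 01111000

ctA ⊕ ctB = (M1 ⊕ K) ⊕ (M2 ⊕ K) = M1 ⊕ M2 — the shared key cancels under XOR.
 41 ⊕ 164 = 141
107 ⊕ 118 =  29
 16 ⊕  85 =  69
180 ⊕   7 = 179
 80 ⊕  85 =   5
 87 ⊕ 164 = 243
 11 ⊕ 169 = 162
 18 ⊕  57 =  43
 20 ⊕ 108 = 120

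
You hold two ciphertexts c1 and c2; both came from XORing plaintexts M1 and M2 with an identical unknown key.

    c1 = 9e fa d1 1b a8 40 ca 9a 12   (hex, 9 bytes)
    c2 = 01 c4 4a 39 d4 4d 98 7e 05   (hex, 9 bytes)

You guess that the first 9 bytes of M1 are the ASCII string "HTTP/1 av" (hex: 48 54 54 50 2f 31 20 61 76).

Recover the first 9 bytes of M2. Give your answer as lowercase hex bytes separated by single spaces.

d7 6a cf 72 53 3c 72 85 61

First, c1 ⊕ c2 = (M1 ⊕ K) ⊕ (M2 ⊕ K) = M1 ⊕ M2, so the key drops out. Then M2 = (M1 ⊕ M2) ⊕ M1 over the first 9 bytes.
byte 0: (9e ⊕ 01) ⊕ 48 = 9f ⊕ 48 = d7
byte 1: (fa ⊕ c4) ⊕ 54 = 3e ⊕ 54 = 6a
byte 2: (d1 ⊕ 4a) ⊕ 54 = 9b ⊕ 54 = cf
byte 3: (1b ⊕ 39) ⊕ 50 = 22 ⊕ 50 = 72
byte 4: (a8 ⊕ d4) ⊕ 2f = 7c ⊕ 2f = 53
byte 5: (40 ⊕ 4d) ⊕ 31 = 0d ⊕ 31 = 3c
byte 6: (ca ⊕ 98) ⊕ 20 = 52 ⊕ 20 = 72
byte 7: (9a ⊕ 7e) ⊕ 61 = e4 ⊕ 61 = 85
byte 8: (12 ⊕ 05) ⊕ 76 = 17 ⊕ 76 = 61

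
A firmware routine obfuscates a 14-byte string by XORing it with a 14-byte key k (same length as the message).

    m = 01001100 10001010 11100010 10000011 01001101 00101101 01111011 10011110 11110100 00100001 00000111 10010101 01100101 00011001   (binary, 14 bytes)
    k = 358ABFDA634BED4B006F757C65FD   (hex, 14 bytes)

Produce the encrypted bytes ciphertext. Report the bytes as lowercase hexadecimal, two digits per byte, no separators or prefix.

79005d592e6696d5f44e72e900e4

XOR is its own inverse, so applying the key byte-wise gives the result directly.
byte 0: 4c XOR 35 = 79
byte 1: 8a XOR 8a = 00
byte 2: e2 XOR bf = 5d
byte 3: 83 XOR da = 59
byte 4: 4d XOR 63 = 2e
byte 5: 2d XOR 4b = 66
byte 6: 7b XOR ed = 96
byte 7: 9e XOR 4b = d5
byte 8: f4 XOR 00 = f4
byte 9: 21 XOR 6f = 4e
byte 10: 07 XOR 75 = 72
byte 11: 95 XOR 7c = e9
byte 12: 65 XOR 65 = 00
byte 13: 19 XOR fd = e4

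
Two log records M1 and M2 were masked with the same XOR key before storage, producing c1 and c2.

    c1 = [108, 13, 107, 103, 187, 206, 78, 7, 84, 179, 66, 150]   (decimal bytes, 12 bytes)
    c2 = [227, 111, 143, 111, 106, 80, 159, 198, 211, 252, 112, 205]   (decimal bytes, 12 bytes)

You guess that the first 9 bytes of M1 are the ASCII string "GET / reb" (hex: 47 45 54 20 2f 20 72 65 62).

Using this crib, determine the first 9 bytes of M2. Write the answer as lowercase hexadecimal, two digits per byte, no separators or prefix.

c827b028febea3a4e5

First, c1 ⊕ c2 = (M1 ⊕ K) ⊕ (M2 ⊕ K) = M1 ⊕ M2, so the key drops out. Then M2 = (M1 ⊕ M2) ⊕ M1 over the first 9 bytes.
byte 0: (6c xor e3) xor 47 = 8f xor 47 = c8
byte 1: (0d xor 6f) xor 45 = 62 xor 45 = 27
byte 2: (6b xor 8f) xor 54 = e4 xor 54 = b0
byte 3: (67 xor 6f) xor 20 = 08 xor 20 = 28
byte 4: (bb xor 6a) xor 2f = d1 xor 2f = fe
byte 5: (ce xor 50) xor 20 = 9e xor 20 = be
byte 6: (4e xor 9f) xor 72 = d1 xor 72 = a3
byte 7: (07 xor c6) xor 65 = c1 xor 65 = a4
byte 8: (54 xor d3) xor 62 = 87 xor 62 = e5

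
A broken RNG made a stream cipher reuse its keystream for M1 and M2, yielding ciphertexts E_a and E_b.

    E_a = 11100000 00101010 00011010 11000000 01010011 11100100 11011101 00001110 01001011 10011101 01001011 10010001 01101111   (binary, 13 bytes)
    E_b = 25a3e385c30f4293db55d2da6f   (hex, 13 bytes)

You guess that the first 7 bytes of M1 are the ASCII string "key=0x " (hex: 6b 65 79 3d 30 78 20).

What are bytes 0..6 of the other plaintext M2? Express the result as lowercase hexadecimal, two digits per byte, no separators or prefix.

aeec8078a093bf

First, E_a ⊕ E_b = (M1 ⊕ K) ⊕ (M2 ⊕ K) = M1 ⊕ M2, so the key drops out. Then M2 = (M1 ⊕ M2) ⊕ M1 over the first 7 bytes.
byte 0: (e0 xor 25) xor 6b = c5 xor 6b = ae
byte 1: (2a xor a3) xor 65 = 89 xor 65 = ec
byte 2: (1a xor e3) xor 79 = f9 xor 79 = 80
byte 3: (c0 xor 85) xor 3d = 45 xor 3d = 78
byte 4: (53 xor c3) xor 30 = 90 xor 30 = a0
byte 5: (e4 xor 0f) xor 78 = eb xor 78 = 93
byte 6: (dd xor 42) xor 20 = 9f xor 20 = bf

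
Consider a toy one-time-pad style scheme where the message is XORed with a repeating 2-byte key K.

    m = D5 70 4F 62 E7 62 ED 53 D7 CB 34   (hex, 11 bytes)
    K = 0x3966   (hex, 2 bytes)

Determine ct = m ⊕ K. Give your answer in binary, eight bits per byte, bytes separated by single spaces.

The 2-byte key repeats, so the effective keystream is 39 66 39 66 39 66 39 66 39 66 39.
byte 0: 11010101 xor 00111001 = 11101100
byte 1: 01110000 xor 01100110 = 00010110
byte 2: 01001111 xor 00111001 = 01110110
byte 3: 01100010 xor 01100110 = 00000100
byte 4: 11100111 xor 00111001 = 11011110
byte 5: 01100010 xor 01100110 = 00000100
byte 6: 11101101 xor 00111001 = 11010100
byte 7: 01010011 xor 01100110 = 00110101
byte 8: 11010111 xor 00111001 = 11101110
byte 9: 11001011 xor 01100110 = 10101101
byte 10: 00110100 xor 00111001 = 00001101

11101100 00010110 01110110 00000100 11011110 00000100 11010100 00110101 11101110 10101101 00001101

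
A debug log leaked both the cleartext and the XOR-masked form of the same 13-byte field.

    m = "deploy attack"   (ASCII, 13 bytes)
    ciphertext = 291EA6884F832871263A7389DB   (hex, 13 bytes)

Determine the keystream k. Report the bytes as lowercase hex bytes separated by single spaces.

4d 7b d6 e4 20 fa 08 10 52 4e 12 ea b0

Since ciphertext = m ⊕ k, XORing both sides with m gives k = m ⊕ ciphertext.
byte 0: 64 xor 29 = 4d
byte 1: 65 xor 1e = 7b
byte 2: 70 xor a6 = d6
byte 3: 6c xor 88 = e4
byte 4: 6f xor 4f = 20
byte 5: 79 xor 83 = fa
byte 6: 20 xor 28 = 08
byte 7: 61 xor 71 = 10
byte 8: 74 xor 26 = 52
byte 9: 74 xor 3a = 4e
byte 10: 61 xor 73 = 12
byte 11: 63 xor 89 = ea
byte 12: 6b xor db = b0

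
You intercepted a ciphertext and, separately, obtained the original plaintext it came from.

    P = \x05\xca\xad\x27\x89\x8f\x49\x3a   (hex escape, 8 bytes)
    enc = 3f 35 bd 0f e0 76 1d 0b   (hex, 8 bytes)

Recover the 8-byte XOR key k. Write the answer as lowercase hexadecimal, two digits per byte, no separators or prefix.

Since enc = P ⊕ k, XORing both sides with P gives k = P ⊕ enc.
00000101 ⊕ 00111111 = 00111010
11001010 ⊕ 00110101 = 11111111
10101101 ⊕ 10111101 = 00010000
00100111 ⊕ 00001111 = 00101000
10001001 ⊕ 11100000 = 01101001
10001111 ⊕ 01110110 = 11111001
01001001 ⊕ 00011101 = 01010100
00111010 ⊕ 00001011 = 00110001

3aff102869f95431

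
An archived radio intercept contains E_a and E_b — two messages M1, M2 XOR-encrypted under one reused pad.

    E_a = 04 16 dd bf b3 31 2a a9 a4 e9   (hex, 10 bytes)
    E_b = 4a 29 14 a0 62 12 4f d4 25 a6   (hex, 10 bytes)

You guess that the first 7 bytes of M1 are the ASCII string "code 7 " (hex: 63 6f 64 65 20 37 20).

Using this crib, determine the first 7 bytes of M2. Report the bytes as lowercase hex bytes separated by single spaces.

2d 50 ad 7a f1 14 45

First, E_a ⊕ E_b = (M1 ⊕ K) ⊕ (M2 ⊕ K) = M1 ⊕ M2, so the key drops out. Then M2 = (M1 ⊕ M2) ⊕ M1 over the first 7 bytes.
byte 0: (04 ^ 4a) ^ 63 = 4e ^ 63 = 2d
byte 1: (16 ^ 29) ^ 6f = 3f ^ 6f = 50
byte 2: (dd ^ 14) ^ 64 = c9 ^ 64 = ad
byte 3: (bf ^ a0) ^ 65 = 1f ^ 65 = 7a
byte 4: (b3 ^ 62) ^ 20 = d1 ^ 20 = f1
byte 5: (31 ^ 12) ^ 37 = 23 ^ 37 = 14
byte 6: (2a ^ 4f) ^ 20 = 65 ^ 20 = 45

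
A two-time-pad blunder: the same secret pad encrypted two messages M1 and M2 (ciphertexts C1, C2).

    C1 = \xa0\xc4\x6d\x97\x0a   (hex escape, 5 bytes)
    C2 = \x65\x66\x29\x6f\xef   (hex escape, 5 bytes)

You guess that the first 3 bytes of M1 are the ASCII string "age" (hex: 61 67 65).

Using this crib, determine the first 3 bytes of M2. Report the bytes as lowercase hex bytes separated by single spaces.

First, C1 ⊕ C2 = (M1 ⊕ K) ⊕ (M2 ⊕ K) = M1 ⊕ M2, so the key drops out. Then M2 = (M1 ⊕ M2) ⊕ M1 over the first 3 bytes.
byte 0: (a0 ^ 65) ^ 61 = c5 ^ 61 = a4
byte 1: (c4 ^ 66) ^ 67 = a2 ^ 67 = c5
byte 2: (6d ^ 29) ^ 65 = 44 ^ 65 = 21

a4 c5 21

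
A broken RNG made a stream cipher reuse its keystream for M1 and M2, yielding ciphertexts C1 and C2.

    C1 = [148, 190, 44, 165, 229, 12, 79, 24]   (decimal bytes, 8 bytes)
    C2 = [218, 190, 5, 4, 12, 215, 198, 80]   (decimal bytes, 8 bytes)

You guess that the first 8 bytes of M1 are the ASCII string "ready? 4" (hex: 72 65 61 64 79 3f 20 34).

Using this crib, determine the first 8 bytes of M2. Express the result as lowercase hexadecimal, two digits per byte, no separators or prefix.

First, C1 ⊕ C2 = (M1 ⊕ K) ⊕ (M2 ⊕ K) = M1 ⊕ M2, so the key drops out. Then M2 = (M1 ⊕ M2) ⊕ M1 over the first 8 bytes.
byte 0: (94 xor da) xor 72 = 4e xor 72 = 3c
byte 1: (be xor be) xor 65 = 00 xor 65 = 65
byte 2: (2c xor 05) xor 61 = 29 xor 61 = 48
byte 3: (a5 xor 04) xor 64 = a1 xor 64 = c5
byte 4: (e5 xor 0c) xor 79 = e9 xor 79 = 90
byte 5: (0c xor d7) xor 3f = db xor 3f = e4
byte 6: (4f xor c6) xor 20 = 89 xor 20 = a9
byte 7: (18 xor 50) xor 34 = 48 xor 34 = 7c

3c6548c590e4a97c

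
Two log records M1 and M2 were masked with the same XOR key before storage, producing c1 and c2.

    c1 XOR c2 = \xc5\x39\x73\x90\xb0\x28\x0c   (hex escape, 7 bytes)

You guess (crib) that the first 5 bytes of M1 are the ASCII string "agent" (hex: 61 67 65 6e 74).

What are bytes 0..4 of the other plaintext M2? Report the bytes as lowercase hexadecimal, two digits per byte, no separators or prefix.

a45e16fec4

Since c1 ⊕ c2 = M1 ⊕ M2, XORing with the guessed M1 bytes yields the corresponding M2 bytes: M2 = (c1 ⊕ c2) ⊕ M1.
byte 0: c5 XOR 61 = a4
byte 1: 39 XOR 67 = 5e
byte 2: 73 XOR 65 = 16
byte 3: 90 XOR 6e = fe
byte 4: b0 XOR 74 = c4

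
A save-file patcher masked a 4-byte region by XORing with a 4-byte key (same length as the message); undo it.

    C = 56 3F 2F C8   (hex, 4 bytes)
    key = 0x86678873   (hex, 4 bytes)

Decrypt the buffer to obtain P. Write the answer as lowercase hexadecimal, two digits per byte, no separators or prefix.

d058a7bb

byte 0:  86 ^ 134 = 208
byte 1:  63 ^ 103 =  88
byte 2:  47 ^ 136 = 167
byte 3: 200 ^ 115 = 187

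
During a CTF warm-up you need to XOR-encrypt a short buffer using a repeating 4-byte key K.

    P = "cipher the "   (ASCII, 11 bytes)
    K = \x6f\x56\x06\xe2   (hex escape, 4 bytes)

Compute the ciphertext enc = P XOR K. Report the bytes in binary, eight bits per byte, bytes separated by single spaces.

The 4-byte key repeats, so the effective keystream is 6f 56 06 e2 6f 56 06 e2 6f 56 06.
byte 0:  99 XOR 111 =  12
byte 1: 105 XOR  86 =  63
byte 2: 112 XOR   6 = 118
byte 3: 104 XOR 226 = 138
byte 4: 101 XOR 111 =  10
byte 5: 114 XOR  86 =  36
byte 6:  32 XOR   6 =  38
byte 7: 116 XOR 226 = 150
byte 8: 104 XOR 111 =   7
byte 9: 101 XOR  86 =  51
byte 10:  32 XOR   6 =  38

00001100 00111111 01110110 10001010 00001010 00100100 00100110 10010110 00000111 00110011 00100110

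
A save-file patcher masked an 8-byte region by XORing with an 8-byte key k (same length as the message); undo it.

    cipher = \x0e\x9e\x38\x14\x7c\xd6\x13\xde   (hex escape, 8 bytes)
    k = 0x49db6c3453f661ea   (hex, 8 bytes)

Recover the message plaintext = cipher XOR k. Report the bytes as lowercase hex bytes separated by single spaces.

47 45 54 20 2f 20 72 34

XOR is its own inverse, so applying the key byte-wise gives the result directly.
0e ⊕ 49 = 47
9e ⊕ db = 45
38 ⊕ 6c = 54
14 ⊕ 34 = 20
7c ⊕ 53 = 2f
d6 ⊕ f6 = 20
13 ⊕ 61 = 72
de ⊕ ea = 34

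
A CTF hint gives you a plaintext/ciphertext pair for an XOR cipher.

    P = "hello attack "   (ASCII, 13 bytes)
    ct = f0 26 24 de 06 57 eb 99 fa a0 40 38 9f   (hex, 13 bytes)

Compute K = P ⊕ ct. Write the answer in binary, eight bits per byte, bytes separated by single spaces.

10011000 01000011 01001000 10110010 01101001 01110111 10001010 11101101 10001110 11000001 00100011 01010011 10111111

Since ct = P ⊕ K, XORing both sides with P gives K = P ⊕ ct.
68 ⊕ f0 = 98
65 ⊕ 26 = 43
6c ⊕ 24 = 48
6c ⊕ de = b2
6f ⊕ 06 = 69
20 ⊕ 57 = 77
61 ⊕ eb = 8a
74 ⊕ 99 = ed
74 ⊕ fa = 8e
61 ⊕ a0 = c1
63 ⊕ 40 = 23
6b ⊕ 38 = 53
20 ⊕ 9f = bf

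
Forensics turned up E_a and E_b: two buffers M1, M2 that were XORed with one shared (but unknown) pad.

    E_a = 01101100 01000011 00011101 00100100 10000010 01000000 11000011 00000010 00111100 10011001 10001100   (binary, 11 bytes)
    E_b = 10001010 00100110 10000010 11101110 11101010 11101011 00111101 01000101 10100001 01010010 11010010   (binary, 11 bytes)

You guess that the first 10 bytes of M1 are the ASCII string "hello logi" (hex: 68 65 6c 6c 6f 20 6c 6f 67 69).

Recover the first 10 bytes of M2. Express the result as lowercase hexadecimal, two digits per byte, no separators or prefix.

First, E_a ⊕ E_b = (M1 ⊕ K) ⊕ (M2 ⊕ K) = M1 ⊕ M2, so the key drops out. Then M2 = (M1 ⊕ M2) ⊕ M1 over the first 10 bytes.
byte 0: (6c ⊕ 8a) ⊕ 68 = e6 ⊕ 68 = 8e
byte 1: (43 ⊕ 26) ⊕ 65 = 65 ⊕ 65 = 00
byte 2: (1d ⊕ 82) ⊕ 6c = 9f ⊕ 6c = f3
byte 3: (24 ⊕ ee) ⊕ 6c = ca ⊕ 6c = a6
byte 4: (82 ⊕ ea) ⊕ 6f = 68 ⊕ 6f = 07
byte 5: (40 ⊕ eb) ⊕ 20 = ab ⊕ 20 = 8b
byte 6: (c3 ⊕ 3d) ⊕ 6c = fe ⊕ 6c = 92
byte 7: (02 ⊕ 45) ⊕ 6f = 47 ⊕ 6f = 28
byte 8: (3c ⊕ a1) ⊕ 67 = 9d ⊕ 67 = fa
byte 9: (99 ⊕ 52) ⊕ 69 = cb ⊕ 69 = a2

8e00f3a6078b9228faa2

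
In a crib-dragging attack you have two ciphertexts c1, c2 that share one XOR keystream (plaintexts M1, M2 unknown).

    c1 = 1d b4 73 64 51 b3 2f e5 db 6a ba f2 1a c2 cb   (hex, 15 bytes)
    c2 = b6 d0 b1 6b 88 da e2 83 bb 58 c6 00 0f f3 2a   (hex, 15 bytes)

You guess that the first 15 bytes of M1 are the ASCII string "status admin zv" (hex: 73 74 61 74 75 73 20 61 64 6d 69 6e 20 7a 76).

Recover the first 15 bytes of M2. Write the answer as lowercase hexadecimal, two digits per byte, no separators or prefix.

d810a37bac1aed07045f159c354b97

First, c1 ⊕ c2 = (M1 ⊕ K) ⊕ (M2 ⊕ K) = M1 ⊕ M2, so the key drops out. Then M2 = (M1 ⊕ M2) ⊕ M1 over the first 15 bytes.
byte 0: (1d ⊕ b6) ⊕ 73 = ab ⊕ 73 = d8
byte 1: (b4 ⊕ d0) ⊕ 74 = 64 ⊕ 74 = 10
byte 2: (73 ⊕ b1) ⊕ 61 = c2 ⊕ 61 = a3
byte 3: (64 ⊕ 6b) ⊕ 74 = 0f ⊕ 74 = 7b
byte 4: (51 ⊕ 88) ⊕ 75 = d9 ⊕ 75 = ac
byte 5: (b3 ⊕ da) ⊕ 73 = 69 ⊕ 73 = 1a
byte 6: (2f ⊕ e2) ⊕ 20 = cd ⊕ 20 = ed
byte 7: (e5 ⊕ 83) ⊕ 61 = 66 ⊕ 61 = 07
byte 8: (db ⊕ bb) ⊕ 64 = 60 ⊕ 64 = 04
byte 9: (6a ⊕ 58) ⊕ 6d = 32 ⊕ 6d = 5f
byte 10: (ba ⊕ c6) ⊕ 69 = 7c ⊕ 69 = 15
byte 11: (f2 ⊕ 00) ⊕ 6e = f2 ⊕ 6e = 9c
byte 12: (1a ⊕ 0f) ⊕ 20 = 15 ⊕ 20 = 35
byte 13: (c2 ⊕ f3) ⊕ 7a = 31 ⊕ 7a = 4b
byte 14: (cb ⊕ 2a) ⊕ 76 = e1 ⊕ 76 = 97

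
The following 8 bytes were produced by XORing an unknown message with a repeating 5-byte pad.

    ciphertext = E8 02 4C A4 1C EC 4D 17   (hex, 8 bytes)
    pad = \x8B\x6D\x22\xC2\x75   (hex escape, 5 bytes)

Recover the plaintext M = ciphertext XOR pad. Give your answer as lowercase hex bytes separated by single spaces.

63 6f 6e 66 69 67 20 35

The 5-byte key repeats, so the effective keystream is 8b 6d 22 c2 75 8b 6d 22.
byte 0: e8 XOR 8b = 63
byte 1: 02 XOR 6d = 6f
byte 2: 4c XOR 22 = 6e
byte 3: a4 XOR c2 = 66
byte 4: 1c XOR 75 = 69
byte 5: ec XOR 8b = 67
byte 6: 4d XOR 6d = 20
byte 7: 17 XOR 22 = 35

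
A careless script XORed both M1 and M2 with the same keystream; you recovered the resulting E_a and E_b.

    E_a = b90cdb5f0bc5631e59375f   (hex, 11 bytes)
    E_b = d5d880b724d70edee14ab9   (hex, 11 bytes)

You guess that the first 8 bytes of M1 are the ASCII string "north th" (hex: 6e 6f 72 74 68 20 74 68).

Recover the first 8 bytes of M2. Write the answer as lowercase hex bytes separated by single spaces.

02 bb 29 9c 47 32 19 a8

First, E_a ⊕ E_b = (M1 ⊕ K) ⊕ (M2 ⊕ K) = M1 ⊕ M2, so the key drops out. Then M2 = (M1 ⊕ M2) ⊕ M1 over the first 8 bytes.
byte 0: (b9 ^ d5) ^ 6e = 6c ^ 6e = 02
byte 1: (0c ^ d8) ^ 6f = d4 ^ 6f = bb
byte 2: (db ^ 80) ^ 72 = 5b ^ 72 = 29
byte 3: (5f ^ b7) ^ 74 = e8 ^ 74 = 9c
byte 4: (0b ^ 24) ^ 68 = 2f ^ 68 = 47
byte 5: (c5 ^ d7) ^ 20 = 12 ^ 20 = 32
byte 6: (63 ^ 0e) ^ 74 = 6d ^ 74 = 19
byte 7: (1e ^ de) ^ 68 = c0 ^ 68 = a8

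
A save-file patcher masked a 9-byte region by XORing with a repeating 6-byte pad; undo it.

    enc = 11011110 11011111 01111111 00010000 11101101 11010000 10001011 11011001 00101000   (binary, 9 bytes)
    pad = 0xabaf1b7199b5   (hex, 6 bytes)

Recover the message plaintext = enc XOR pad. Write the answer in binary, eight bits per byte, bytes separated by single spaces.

The 6-byte key repeats, so the effective keystream is ab af 1b 71 99 b5 ab af 1b.
byte 0: 11011110 ⊕ 10101011 = 01110101
byte 1: 11011111 ⊕ 10101111 = 01110000
byte 2: 01111111 ⊕ 00011011 = 01100100
byte 3: 00010000 ⊕ 01110001 = 01100001
byte 4: 11101101 ⊕ 10011001 = 01110100
byte 5: 11010000 ⊕ 10110101 = 01100101
byte 6: 10001011 ⊕ 10101011 = 00100000
byte 7: 11011001 ⊕ 10101111 = 01110110
byte 8: 00101000 ⊕ 00011011 = 00110011

01110101 01110000 01100100 01100001 01110100 01100101 00100000 01110110 00110011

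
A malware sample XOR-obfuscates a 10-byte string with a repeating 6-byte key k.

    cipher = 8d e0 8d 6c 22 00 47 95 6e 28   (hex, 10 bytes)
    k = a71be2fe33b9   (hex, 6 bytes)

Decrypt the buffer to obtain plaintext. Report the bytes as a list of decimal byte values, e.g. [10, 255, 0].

The 6-byte key repeats, so the effective keystream is a7 1b e2 fe 33 b9 a7 1b e2 fe.
byte 0: 8d xor a7 = 2a
byte 1: e0 xor 1b = fb
byte 2: 8d xor e2 = 6f
byte 3: 6c xor fe = 92
byte 4: 22 xor 33 = 11
byte 5: 00 xor b9 = b9
byte 6: 47 xor a7 = e0
byte 7: 95 xor 1b = 8e
byte 8: 6e xor e2 = 8c
byte 9: 28 xor fe = d6

[42, 251, 111, 146, 17, 185, 224, 142, 140, 214]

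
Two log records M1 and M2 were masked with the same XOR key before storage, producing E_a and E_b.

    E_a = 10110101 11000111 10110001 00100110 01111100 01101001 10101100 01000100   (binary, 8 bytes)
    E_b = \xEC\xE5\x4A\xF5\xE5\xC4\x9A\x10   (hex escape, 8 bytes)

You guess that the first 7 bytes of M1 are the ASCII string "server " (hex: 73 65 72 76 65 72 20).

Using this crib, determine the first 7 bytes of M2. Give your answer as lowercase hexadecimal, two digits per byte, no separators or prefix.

2a4789a5fcdf16

First, E_a ⊕ E_b = (M1 ⊕ K) ⊕ (M2 ⊕ K) = M1 ⊕ M2, so the key drops out. Then M2 = (M1 ⊕ M2) ⊕ M1 over the first 7 bytes.
byte 0: (b5 XOR ec) XOR 73 = 59 XOR 73 = 2a
byte 1: (c7 XOR e5) XOR 65 = 22 XOR 65 = 47
byte 2: (b1 XOR 4a) XOR 72 = fb XOR 72 = 89
byte 3: (26 XOR f5) XOR 76 = d3 XOR 76 = a5
byte 4: (7c XOR e5) XOR 65 = 99 XOR 65 = fc
byte 5: (69 XOR c4) XOR 72 = ad XOR 72 = df
byte 6: (ac XOR 9a) XOR 20 = 36 XOR 20 = 16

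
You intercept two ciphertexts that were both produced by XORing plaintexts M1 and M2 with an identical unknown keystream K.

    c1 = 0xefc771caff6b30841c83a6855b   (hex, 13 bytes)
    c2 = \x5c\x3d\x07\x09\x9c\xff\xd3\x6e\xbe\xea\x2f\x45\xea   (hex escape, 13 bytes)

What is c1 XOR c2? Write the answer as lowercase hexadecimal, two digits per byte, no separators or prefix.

b3fa76c36394e3eaa26989c0b1

c1 ⊕ c2 = (M1 ⊕ K) ⊕ (M2 ⊕ K) = M1 ⊕ M2 — the shared key cancels under XOR.
byte 0: 11101111 XOR 01011100 = 10110011
byte 1: 11000111 XOR 00111101 = 11111010
byte 2: 01110001 XOR 00000111 = 01110110
byte 3: 11001010 XOR 00001001 = 11000011
byte 4: 11111111 XOR 10011100 = 01100011
byte 5: 01101011 XOR 11111111 = 10010100
byte 6: 00110000 XOR 11010011 = 11100011
byte 7: 10000100 XOR 01101110 = 11101010
byte 8: 00011100 XOR 10111110 = 10100010
byte 9: 10000011 XOR 11101010 = 01101001
byte 10: 10100110 XOR 00101111 = 10001001
byte 11: 10000101 XOR 01000101 = 11000000
byte 12: 01011011 XOR 11101010 = 10110001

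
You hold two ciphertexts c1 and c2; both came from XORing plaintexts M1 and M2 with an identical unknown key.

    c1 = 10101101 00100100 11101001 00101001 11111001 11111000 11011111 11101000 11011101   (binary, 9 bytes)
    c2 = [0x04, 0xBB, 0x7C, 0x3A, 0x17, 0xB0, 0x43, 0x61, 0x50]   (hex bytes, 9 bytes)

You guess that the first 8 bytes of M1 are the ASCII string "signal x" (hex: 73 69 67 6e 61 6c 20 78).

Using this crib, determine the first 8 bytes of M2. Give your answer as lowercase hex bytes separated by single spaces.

First, c1 ⊕ c2 = (M1 ⊕ K) ⊕ (M2 ⊕ K) = M1 ⊕ M2, so the key drops out. Then M2 = (M1 ⊕ M2) ⊕ M1 over the first 8 bytes.
byte 0: (ad XOR 04) XOR 73 = a9 XOR 73 = da
byte 1: (24 XOR bb) XOR 69 = 9f XOR 69 = f6
byte 2: (e9 XOR 7c) XOR 67 = 95 XOR 67 = f2
byte 3: (29 XOR 3a) XOR 6e = 13 XOR 6e = 7d
byte 4: (f9 XOR 17) XOR 61 = ee XOR 61 = 8f
byte 5: (f8 XOR b0) XOR 6c = 48 XOR 6c = 24
byte 6: (df XOR 43) XOR 20 = 9c XOR 20 = bc
byte 7: (e8 XOR 61) XOR 78 = 89 XOR 78 = f1

da f6 f2 7d 8f 24 bc f1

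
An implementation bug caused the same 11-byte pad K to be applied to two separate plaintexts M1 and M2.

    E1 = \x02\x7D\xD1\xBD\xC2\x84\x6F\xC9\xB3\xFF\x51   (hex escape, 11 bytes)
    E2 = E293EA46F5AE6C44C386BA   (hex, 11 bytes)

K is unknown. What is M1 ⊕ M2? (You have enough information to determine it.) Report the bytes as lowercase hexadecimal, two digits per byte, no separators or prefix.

e0ee3bfb372a038d7079eb

E1 ⊕ E2 = (M1 ⊕ K) ⊕ (M2 ⊕ K) = M1 ⊕ M2 — the shared key cancels under XOR.
02 ⊕ e2 = e0
7d ⊕ 93 = ee
d1 ⊕ ea = 3b
bd ⊕ 46 = fb
c2 ⊕ f5 = 37
84 ⊕ ae = 2a
6f ⊕ 6c = 03
c9 ⊕ 44 = 8d
b3 ⊕ c3 = 70
ff ⊕ 86 = 79
51 ⊕ ba = eb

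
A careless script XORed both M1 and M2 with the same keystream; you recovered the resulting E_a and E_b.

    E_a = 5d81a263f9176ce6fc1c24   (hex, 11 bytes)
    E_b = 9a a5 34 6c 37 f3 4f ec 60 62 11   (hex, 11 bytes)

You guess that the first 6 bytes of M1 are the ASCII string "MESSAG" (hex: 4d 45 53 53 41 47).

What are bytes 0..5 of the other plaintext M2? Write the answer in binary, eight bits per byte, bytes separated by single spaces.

10001010 01100001 11000101 01011100 10001111 10100011

First, E_a ⊕ E_b = (M1 ⊕ K) ⊕ (M2 ⊕ K) = M1 ⊕ M2, so the key drops out. Then M2 = (M1 ⊕ M2) ⊕ M1 over the first 6 bytes.
byte 0: (5d XOR 9a) XOR 4d = c7 XOR 4d = 8a
byte 1: (81 XOR a5) XOR 45 = 24 XOR 45 = 61
byte 2: (a2 XOR 34) XOR 53 = 96 XOR 53 = c5
byte 3: (63 XOR 6c) XOR 53 = 0f XOR 53 = 5c
byte 4: (f9 XOR 37) XOR 41 = ce XOR 41 = 8f
byte 5: (17 XOR f3) XOR 47 = e4 XOR 47 = a3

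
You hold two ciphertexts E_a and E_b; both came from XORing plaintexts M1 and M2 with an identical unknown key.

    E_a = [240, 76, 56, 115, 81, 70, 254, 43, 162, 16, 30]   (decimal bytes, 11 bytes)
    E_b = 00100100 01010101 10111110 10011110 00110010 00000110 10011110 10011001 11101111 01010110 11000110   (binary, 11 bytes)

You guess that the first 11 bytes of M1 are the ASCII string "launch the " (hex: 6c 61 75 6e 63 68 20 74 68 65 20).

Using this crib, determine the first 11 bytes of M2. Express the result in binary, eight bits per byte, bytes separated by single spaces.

First, E_a ⊕ E_b = (M1 ⊕ K) ⊕ (M2 ⊕ K) = M1 ⊕ M2, so the key drops out. Then M2 = (M1 ⊕ M2) ⊕ M1 over the first 11 bytes.
byte 0: (f0 XOR 24) XOR 6c = d4 XOR 6c = b8
byte 1: (4c XOR 55) XOR 61 = 19 XOR 61 = 78
byte 2: (38 XOR be) XOR 75 = 86 XOR 75 = f3
byte 3: (73 XOR 9e) XOR 6e = ed XOR 6e = 83
byte 4: (51 XOR 32) XOR 63 = 63 XOR 63 = 00
byte 5: (46 XOR 06) XOR 68 = 40 XOR 68 = 28
byte 6: (fe XOR 9e) XOR 20 = 60 XOR 20 = 40
byte 7: (2b XOR 99) XOR 74 = b2 XOR 74 = c6
byte 8: (a2 XOR ef) XOR 68 = 4d XOR 68 = 25
byte 9: (10 XOR 56) XOR 65 = 46 XOR 65 = 23
byte 10: (1e XOR c6) XOR 20 = d8 XOR 20 = f8

10111000 01111000 11110011 10000011 00000000 00101000 01000000 11000110 00100101 00100011 11111000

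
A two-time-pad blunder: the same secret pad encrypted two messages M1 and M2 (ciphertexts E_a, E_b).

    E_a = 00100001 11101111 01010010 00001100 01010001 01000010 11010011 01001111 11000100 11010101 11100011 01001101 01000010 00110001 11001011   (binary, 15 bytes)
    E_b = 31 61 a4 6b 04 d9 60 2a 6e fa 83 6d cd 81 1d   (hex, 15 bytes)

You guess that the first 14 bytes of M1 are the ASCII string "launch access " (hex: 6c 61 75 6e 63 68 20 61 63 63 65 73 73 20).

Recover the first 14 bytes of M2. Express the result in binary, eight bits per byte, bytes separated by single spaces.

01111100 11101111 10000011 00001001 00110110 11110011 10010011 00000100 11001001 01001100 00000101 01010011 11111100 10010000

First, E_a ⊕ E_b = (M1 ⊕ K) ⊕ (M2 ⊕ K) = M1 ⊕ M2, so the key drops out. Then M2 = (M1 ⊕ M2) ⊕ M1 over the first 14 bytes.
byte 0: (21 ^ 31) ^ 6c = 10 ^ 6c = 7c
byte 1: (ef ^ 61) ^ 61 = 8e ^ 61 = ef
byte 2: (52 ^ a4) ^ 75 = f6 ^ 75 = 83
byte 3: (0c ^ 6b) ^ 6e = 67 ^ 6e = 09
byte 4: (51 ^ 04) ^ 63 = 55 ^ 63 = 36
byte 5: (42 ^ d9) ^ 68 = 9b ^ 68 = f3
byte 6: (d3 ^ 60) ^ 20 = b3 ^ 20 = 93
byte 7: (4f ^ 2a) ^ 61 = 65 ^ 61 = 04
byte 8: (c4 ^ 6e) ^ 63 = aa ^ 63 = c9
byte 9: (d5 ^ fa) ^ 63 = 2f ^ 63 = 4c
byte 10: (e3 ^ 83) ^ 65 = 60 ^ 65 = 05
byte 11: (4d ^ 6d) ^ 73 = 20 ^ 73 = 53
byte 12: (42 ^ cd) ^ 73 = 8f ^ 73 = fc
byte 13: (31 ^ 81) ^ 20 = b0 ^ 20 = 90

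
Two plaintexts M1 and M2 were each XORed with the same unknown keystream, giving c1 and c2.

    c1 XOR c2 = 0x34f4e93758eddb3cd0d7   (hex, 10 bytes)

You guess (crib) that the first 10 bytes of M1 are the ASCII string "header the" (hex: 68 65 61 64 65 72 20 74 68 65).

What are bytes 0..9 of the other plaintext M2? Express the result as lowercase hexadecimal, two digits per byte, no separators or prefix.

5c9188533d9ffb48b8b2

Since c1 ⊕ c2 = M1 ⊕ M2, XORing with the guessed M1 bytes yields the corresponding M2 bytes: M2 = (c1 ⊕ c2) ⊕ M1.
34 ^ 68 = 5c
f4 ^ 65 = 91
e9 ^ 61 = 88
37 ^ 64 = 53
58 ^ 65 = 3d
ed ^ 72 = 9f
db ^ 20 = fb
3c ^ 74 = 48
d0 ^ 68 = b8
d7 ^ 65 = b2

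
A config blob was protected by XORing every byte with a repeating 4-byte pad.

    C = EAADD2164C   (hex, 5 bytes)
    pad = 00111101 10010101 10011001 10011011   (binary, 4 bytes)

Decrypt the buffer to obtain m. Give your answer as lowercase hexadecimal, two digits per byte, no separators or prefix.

d7384b8d71

The 4-byte key repeats, so the effective keystream is 3d 95 99 9b 3d.
byte 0: ea XOR 3d = d7
byte 1: ad XOR 95 = 38
byte 2: d2 XOR 99 = 4b
byte 3: 16 XOR 9b = 8d
byte 4: 4c XOR 3d = 71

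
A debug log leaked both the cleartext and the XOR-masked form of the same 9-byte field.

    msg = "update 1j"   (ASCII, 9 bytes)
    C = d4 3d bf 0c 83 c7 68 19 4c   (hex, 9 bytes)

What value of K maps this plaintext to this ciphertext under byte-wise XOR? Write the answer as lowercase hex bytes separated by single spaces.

Since C = msg ⊕ K, XORing both sides with msg gives K = msg ⊕ C.
byte 0: 01110101 XOR 11010100 = 10100001
byte 1: 01110000 XOR 00111101 = 01001101
byte 2: 01100100 XOR 10111111 = 11011011
byte 3: 01100001 XOR 00001100 = 01101101
byte 4: 01110100 XOR 10000011 = 11110111
byte 5: 01100101 XOR 11000111 = 10100010
byte 6: 00100000 XOR 01101000 = 01001000
byte 7: 00110001 XOR 00011001 = 00101000
byte 8: 01101010 XOR 01001100 = 00100110

a1 4d db 6d f7 a2 48 28 26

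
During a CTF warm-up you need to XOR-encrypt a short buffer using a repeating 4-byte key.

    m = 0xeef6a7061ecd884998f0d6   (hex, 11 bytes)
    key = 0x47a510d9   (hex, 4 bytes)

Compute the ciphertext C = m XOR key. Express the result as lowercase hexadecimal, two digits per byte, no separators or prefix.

The 4-byte key repeats, so the effective keystream is 47 a5 10 d9 47 a5 10 d9 47 a5 10.
byte 0: 11101110 XOR 01000111 = 10101001
byte 1: 11110110 XOR 10100101 = 01010011
byte 2: 10100111 XOR 00010000 = 10110111
byte 3: 00000110 XOR 11011001 = 11011111
byte 4: 00011110 XOR 01000111 = 01011001
byte 5: 11001101 XOR 10100101 = 01101000
byte 6: 10001000 XOR 00010000 = 10011000
byte 7: 01001001 XOR 11011001 = 10010000
byte 8: 10011000 XOR 01000111 = 11011111
byte 9: 11110000 XOR 10100101 = 01010101
byte 10: 11010110 XOR 00010000 = 11000110

a953b7df59689890df55c6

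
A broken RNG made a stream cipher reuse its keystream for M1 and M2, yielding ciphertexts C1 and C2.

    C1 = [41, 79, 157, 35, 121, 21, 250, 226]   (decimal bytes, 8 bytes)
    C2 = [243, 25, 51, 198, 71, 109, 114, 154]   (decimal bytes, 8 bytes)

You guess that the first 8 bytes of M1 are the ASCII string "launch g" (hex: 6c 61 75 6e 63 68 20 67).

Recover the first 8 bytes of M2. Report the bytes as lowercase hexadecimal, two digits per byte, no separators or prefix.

First, C1 ⊕ C2 = (M1 ⊕ K) ⊕ (M2 ⊕ K) = M1 ⊕ M2, so the key drops out. Then M2 = (M1 ⊕ M2) ⊕ M1 over the first 8 bytes.
byte 0: (29 ⊕ f3) ⊕ 6c = da ⊕ 6c = b6
byte 1: (4f ⊕ 19) ⊕ 61 = 56 ⊕ 61 = 37
byte 2: (9d ⊕ 33) ⊕ 75 = ae ⊕ 75 = db
byte 3: (23 ⊕ c6) ⊕ 6e = e5 ⊕ 6e = 8b
byte 4: (79 ⊕ 47) ⊕ 63 = 3e ⊕ 63 = 5d
byte 5: (15 ⊕ 6d) ⊕ 68 = 78 ⊕ 68 = 10
byte 6: (fa ⊕ 72) ⊕ 20 = 88 ⊕ 20 = a8
byte 7: (e2 ⊕ 9a) ⊕ 67 = 78 ⊕ 67 = 1f

b637db8b5d10a81f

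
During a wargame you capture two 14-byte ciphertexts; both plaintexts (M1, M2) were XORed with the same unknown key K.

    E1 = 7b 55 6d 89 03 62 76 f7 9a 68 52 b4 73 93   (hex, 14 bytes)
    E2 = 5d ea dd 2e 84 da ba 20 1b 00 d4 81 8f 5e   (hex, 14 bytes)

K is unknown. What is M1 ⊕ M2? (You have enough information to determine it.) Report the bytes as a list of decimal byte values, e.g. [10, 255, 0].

E1 ⊕ E2 = (M1 ⊕ K) ⊕ (M2 ⊕ K) = M1 ⊕ M2 — the shared key cancels under XOR.
byte 0: 01111011 ^ 01011101 = 00100110
byte 1: 01010101 ^ 11101010 = 10111111
byte 2: 01101101 ^ 11011101 = 10110000
byte 3: 10001001 ^ 00101110 = 10100111
byte 4: 00000011 ^ 10000100 = 10000111
byte 5: 01100010 ^ 11011010 = 10111000
byte 6: 01110110 ^ 10111010 = 11001100
byte 7: 11110111 ^ 00100000 = 11010111
byte 8: 10011010 ^ 00011011 = 10000001
byte 9: 01101000 ^ 00000000 = 01101000
byte 10: 01010010 ^ 11010100 = 10000110
byte 11: 10110100 ^ 10000001 = 00110101
byte 12: 01110011 ^ 10001111 = 11111100
byte 13: 10010011 ^ 01011110 = 11001101

[38, 191, 176, 167, 135, 184, 204, 215, 129, 104, 134, 53, 252, 205]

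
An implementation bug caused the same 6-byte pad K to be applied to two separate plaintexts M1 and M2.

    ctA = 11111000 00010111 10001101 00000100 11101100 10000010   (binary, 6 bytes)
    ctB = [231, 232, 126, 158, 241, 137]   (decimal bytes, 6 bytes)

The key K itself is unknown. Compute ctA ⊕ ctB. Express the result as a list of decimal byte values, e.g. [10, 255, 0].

ctA ⊕ ctB = (M1 ⊕ K) ⊕ (M2 ⊕ K) = M1 ⊕ M2 — the shared key cancels under XOR.
248 ⊕ 231 =  31
 23 ⊕ 232 = 255
141 ⊕ 126 = 243
  4 ⊕ 158 = 154
236 ⊕ 241 =  29
130 ⊕ 137 =  11

[31, 255, 243, 154, 29, 11]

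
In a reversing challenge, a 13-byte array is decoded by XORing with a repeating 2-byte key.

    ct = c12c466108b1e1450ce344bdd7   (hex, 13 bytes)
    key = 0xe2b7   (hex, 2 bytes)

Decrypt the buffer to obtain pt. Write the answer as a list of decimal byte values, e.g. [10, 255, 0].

The 2-byte key repeats, so the effective keystream is e2 b7 e2 b7 e2 b7 e2 b7 e2 b7 e2 b7 e2.
byte 0: c1 XOR e2 = 23
byte 1: 2c XOR b7 = 9b
byte 2: 46 XOR e2 = a4
byte 3: 61 XOR b7 = d6
byte 4: 08 XOR e2 = ea
byte 5: b1 XOR b7 = 06
byte 6: e1 XOR e2 = 03
byte 7: 45 XOR b7 = f2
byte 8: 0c XOR e2 = ee
byte 9: e3 XOR b7 = 54
byte 10: 44 XOR e2 = a6
byte 11: bd XOR b7 = 0a
byte 12: d7 XOR e2 = 35

[35, 155, 164, 214, 234, 6, 3, 242, 238, 84, 166, 10, 53]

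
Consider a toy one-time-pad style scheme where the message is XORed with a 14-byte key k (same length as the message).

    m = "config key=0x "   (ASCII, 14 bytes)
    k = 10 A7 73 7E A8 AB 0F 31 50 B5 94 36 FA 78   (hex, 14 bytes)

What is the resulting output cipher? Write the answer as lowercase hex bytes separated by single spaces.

73 c8 1d 18 c1 cc 2f 5a 35 cc a9 06 82 58

XOR is its own inverse, so applying the key byte-wise gives the result directly.
byte 0: 63 ^ 10 = 73
byte 1: 6f ^ a7 = c8
byte 2: 6e ^ 73 = 1d
byte 3: 66 ^ 7e = 18
byte 4: 69 ^ a8 = c1
byte 5: 67 ^ ab = cc
byte 6: 20 ^ 0f = 2f
byte 7: 6b ^ 31 = 5a
byte 8: 65 ^ 50 = 35
byte 9: 79 ^ b5 = cc
byte 10: 3d ^ 94 = a9
byte 11: 30 ^ 36 = 06
byte 12: 78 ^ fa = 82
byte 13: 20 ^ 78 = 58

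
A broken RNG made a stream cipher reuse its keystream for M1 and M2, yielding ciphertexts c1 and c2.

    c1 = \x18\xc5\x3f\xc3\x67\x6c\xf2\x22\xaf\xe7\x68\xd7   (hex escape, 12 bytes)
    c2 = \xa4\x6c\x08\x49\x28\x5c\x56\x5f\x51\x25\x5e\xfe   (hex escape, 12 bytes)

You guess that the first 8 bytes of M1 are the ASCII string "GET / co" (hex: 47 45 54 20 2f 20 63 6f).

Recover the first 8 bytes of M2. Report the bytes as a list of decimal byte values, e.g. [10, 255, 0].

[251, 236, 99, 170, 96, 16, 199, 18]

First, c1 ⊕ c2 = (M1 ⊕ K) ⊕ (M2 ⊕ K) = M1 ⊕ M2, so the key drops out. Then M2 = (M1 ⊕ M2) ⊕ M1 over the first 8 bytes.
byte 0: (18 ^ a4) ^ 47 = bc ^ 47 = fb
byte 1: (c5 ^ 6c) ^ 45 = a9 ^ 45 = ec
byte 2: (3f ^ 08) ^ 54 = 37 ^ 54 = 63
byte 3: (c3 ^ 49) ^ 20 = 8a ^ 20 = aa
byte 4: (67 ^ 28) ^ 2f = 4f ^ 2f = 60
byte 5: (6c ^ 5c) ^ 20 = 30 ^ 20 = 10
byte 6: (f2 ^ 56) ^ 63 = a4 ^ 63 = c7
byte 7: (22 ^ 5f) ^ 6f = 7d ^ 6f = 12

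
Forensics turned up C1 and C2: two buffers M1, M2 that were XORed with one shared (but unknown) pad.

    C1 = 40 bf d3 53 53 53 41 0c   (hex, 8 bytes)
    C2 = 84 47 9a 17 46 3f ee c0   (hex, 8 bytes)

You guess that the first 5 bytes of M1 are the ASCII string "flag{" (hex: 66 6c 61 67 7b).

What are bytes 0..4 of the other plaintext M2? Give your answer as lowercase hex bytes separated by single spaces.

a2 94 28 23 6e

First, C1 ⊕ C2 = (M1 ⊕ K) ⊕ (M2 ⊕ K) = M1 ⊕ M2, so the key drops out. Then M2 = (M1 ⊕ M2) ⊕ M1 over the first 5 bytes.
byte 0: (40 ^ 84) ^ 66 = c4 ^ 66 = a2
byte 1: (bf ^ 47) ^ 6c = f8 ^ 6c = 94
byte 2: (d3 ^ 9a) ^ 61 = 49 ^ 61 = 28
byte 3: (53 ^ 17) ^ 67 = 44 ^ 67 = 23
byte 4: (53 ^ 46) ^ 7b = 15 ^ 7b = 6e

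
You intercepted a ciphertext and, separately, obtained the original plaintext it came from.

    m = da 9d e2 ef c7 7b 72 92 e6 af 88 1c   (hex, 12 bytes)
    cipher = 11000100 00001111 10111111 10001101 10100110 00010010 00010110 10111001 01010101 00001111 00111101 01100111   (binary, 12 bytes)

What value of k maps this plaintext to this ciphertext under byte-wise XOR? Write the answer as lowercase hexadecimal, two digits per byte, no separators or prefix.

Since cipher = m ⊕ k, XORing both sides with m gives k = m ⊕ cipher.
218 ^ 196 =  30
157 ^  15 = 146
226 ^ 191 =  93
239 ^ 141 =  98
199 ^ 166 =  97
123 ^  18 = 105
114 ^  22 = 100
146 ^ 185 =  43
230 ^  85 = 179
175 ^  15 = 160
136 ^  61 = 181
 28 ^ 103 = 123

1e925d626169642bb3a0b57b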